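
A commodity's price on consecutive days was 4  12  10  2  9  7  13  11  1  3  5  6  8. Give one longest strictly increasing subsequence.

2, 3, 5, 6, 8

Patience tails give the LIS length; then backtrack through the dp parents:
4 → extends → [4]
12 → extends → [4, 12]
10 → replaces 12 → [4, 10]
2 → replaces 4 → [2, 10]
9 → replaces 10 → [2, 9]
7 → replaces 9 → [2, 7]
13 → extends → [2, 7, 13]
11 → replaces 13 → [2, 7, 11]
1 → replaces 2 → [1, 7, 11]
3 → replaces 7 → [1, 3, 11]
5 → replaces 11 → [1, 3, 5]
6 → extends → [1, 3, 5, 6]
8 → extends → [1, 3, 5, 6, 8]
Length 5; one witness is 2, 3, 5, 6, 8.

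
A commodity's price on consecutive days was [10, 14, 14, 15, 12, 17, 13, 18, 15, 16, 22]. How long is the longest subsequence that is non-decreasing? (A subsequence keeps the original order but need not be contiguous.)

7

Let dp[i] be the length of the longest such subsequence ending at index i:
i:      1  2  3  4  5  6  7  8  9 10 11
a[i]:  10 14 14 15 12 17 13 18 15 16 22
dp:     1  2  3  4  2  5  3  6  5  6  7
Maximum dp value is 7.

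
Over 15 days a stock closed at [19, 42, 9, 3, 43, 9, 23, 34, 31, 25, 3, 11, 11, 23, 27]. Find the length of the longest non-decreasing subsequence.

6

Let dp[i] be the length of the longest such subsequence ending at index i:
i:      1  2  3  4  5  6  7  8  9 10 11 12 13 14 15
a[i]:  19 42  9  3 43  9 23 34 31 25  3 11 11 23 27
dp:     1  2  1  1  3  2  3  4  4  4  2  3  4  5  6
Maximum dp value is 6.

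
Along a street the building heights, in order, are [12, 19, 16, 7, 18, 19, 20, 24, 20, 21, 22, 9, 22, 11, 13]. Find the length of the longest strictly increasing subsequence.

Track the smallest tail for each achievable length (strict):
12 → extends → [12]
19 → extends → [12, 19]
16 → replaces 19 → [12, 16]
7 → replaces 12 → [7, 16]
18 → extends → [7, 16, 18]
19 → extends → [7, 16, 18, 19]
20 → extends → [7, 16, 18, 19, 20]
24 → extends → [7, 16, 18, 19, 20, 24]
20 → already a tail → [7, 16, 18, 19, 20, 24]
21 → replaces 24 → [7, 16, 18, 19, 20, 21]
22 → extends → [7, 16, 18, 19, 20, 21, 22]
9 → replaces 16 → [7, 9, 18, 19, 20, 21, 22]
22 → already a tail → [7, 9, 18, 19, 20, 21, 22]
11 → replaces 18 → [7, 9, 11, 19, 20, 21, 22]
13 → replaces 19 → [7, 9, 11, 13, 20, 21, 22]
Seven tails, so the longest strictly increasing subsequence has length 7 (e.g. 12, 16, 18, 19, 20, 21, 22).

7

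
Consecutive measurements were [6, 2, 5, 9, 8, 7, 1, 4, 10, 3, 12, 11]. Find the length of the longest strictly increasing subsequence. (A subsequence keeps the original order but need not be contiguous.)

5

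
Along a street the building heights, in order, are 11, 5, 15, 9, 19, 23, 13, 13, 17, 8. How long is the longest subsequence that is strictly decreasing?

3

Let dp[i] be the longest strictly decreasing subsequence ending at i:
i:      1  2  3  4  5  6  7  8  9 10
a[i]:  11  5 15  9 19 23 13 13 17  8
dp:     1  2  1  2  1  1  2  2  2  3
Maximum is 3.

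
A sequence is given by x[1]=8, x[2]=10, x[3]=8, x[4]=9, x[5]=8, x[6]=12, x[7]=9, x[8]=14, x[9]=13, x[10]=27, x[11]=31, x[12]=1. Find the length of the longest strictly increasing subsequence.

Let dp[i] be the length of the longest such subsequence ending at index i:
i:      1  2  3  4  5  6  7  8  9 10 11 12
x[i]:   8 10  8  9  8 12  9 14 13 27 31  1
dp:     1  2  1  2  1  3  2  4  4  5  6  1
Maximum dp value is 6.

6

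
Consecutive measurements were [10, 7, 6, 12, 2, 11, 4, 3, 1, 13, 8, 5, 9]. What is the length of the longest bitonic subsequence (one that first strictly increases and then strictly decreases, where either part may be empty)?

inc[i] = longest strictly increasing subsequence ending at i; dec[i] = longest strictly decreasing subsequence starting at i:
i:      1  2  3  4  5  6  7  8  9 10 11 12 13
a[i]:  10  7  6 12  2 11  4  3  1 13  8  5  9
inc:    1  1  1  2  1  2  2  2  1  3  3  3  4
dec:    6  5  4  5  2  4  3  2  1  3  2  1  1
Best peak at i=1 (value 10): inc=1, dec=6, length 1+6−1 = 6.

6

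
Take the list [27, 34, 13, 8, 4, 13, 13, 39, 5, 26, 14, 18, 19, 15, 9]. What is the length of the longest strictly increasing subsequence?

5

Track the smallest tail for each achievable length (strict):
27 → extends → [27]
34 → extends → [27, 34]
13 → replaces 27 → [13, 34]
8 → replaces 13 → [8, 34]
4 → replaces 8 → [4, 34]
13 → replaces 34 → [4, 13]
13 → already a tail → [4, 13]
39 → extends → [4, 13, 39]
5 → replaces 13 → [4, 5, 39]
26 → replaces 39 → [4, 5, 26]
14 → replaces 26 → [4, 5, 14]
18 → extends → [4, 5, 14, 18]
19 → extends → [4, 5, 14, 18, 19]
15 → replaces 18 → [4, 5, 14, 15, 19]
9 → replaces 14 → [4, 5, 9, 15, 19]
Five tails, so the longest strictly increasing subsequence has length 5 (e.g. 8, 13, 14, 18, 19).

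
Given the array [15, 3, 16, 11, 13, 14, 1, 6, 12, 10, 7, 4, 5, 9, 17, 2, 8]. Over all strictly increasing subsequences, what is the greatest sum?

Let S[i] be the best sum of a strictly increasing subsequence ending at i:
i:      1  2  3  4  5  6  7  8  9 10 11 12 13 14 15 16 17
a[i]:  15  3 16 11 13 14  1  6 12 10  7  4  5  9 17  2  8
S:     15  3 31 14 27 41  1  9 26 19 16  7 12 25 58  3 24
Maximum is 58 (e.g. 3 + 11 + 13 + 14 + 17).

58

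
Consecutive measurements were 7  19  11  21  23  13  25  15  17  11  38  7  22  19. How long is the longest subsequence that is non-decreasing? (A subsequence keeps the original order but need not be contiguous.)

6

Track the smallest tail for each achievable length (allowing ties):
7 → extends → [7]
19 → extends → [7, 19]
11 → replaces 19 → [7, 11]
21 → extends → [7, 11, 21]
23 → extends → [7, 11, 21, 23]
13 → replaces 21 → [7, 11, 13, 23]
25 → extends → [7, 11, 13, 23, 25]
15 → replaces 23 → [7, 11, 13, 15, 25]
17 → replaces 25 → [7, 11, 13, 15, 17]
11 → replaces 13 → [7, 11, 11, 15, 17]
38 → extends → [7, 11, 11, 15, 17, 38]
7 → replaces 11 → [7, 7, 11, 15, 17, 38]
22 → replaces 38 → [7, 7, 11, 15, 17, 22]
19 → replaces 22 → [7, 7, 11, 15, 17, 19]
Six tails, so the longest non-decreasing subsequence has length 6 (e.g. 7, 19, 21, 23, 25, 38).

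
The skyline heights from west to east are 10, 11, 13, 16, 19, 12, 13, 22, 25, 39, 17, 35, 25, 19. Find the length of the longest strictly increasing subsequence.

Track the smallest tail for each achievable length (strict):
10 → extends → [10]
11 → extends → [10, 11]
13 → extends → [10, 11, 13]
16 → extends → [10, 11, 13, 16]
19 → extends → [10, 11, 13, 16, 19]
12 → replaces 13 → [10, 11, 12, 16, 19]
13 → replaces 16 → [10, 11, 12, 13, 19]
22 → extends → [10, 11, 12, 13, 19, 22]
25 → extends → [10, 11, 12, 13, 19, 22, 25]
39 → extends → [10, 11, 12, 13, 19, 22, 25, 39]
17 → replaces 19 → [10, 11, 12, 13, 17, 22, 25, 39]
35 → replaces 39 → [10, 11, 12, 13, 17, 22, 25, 35]
25 → already a tail → [10, 11, 12, 13, 17, 22, 25, 35]
19 → replaces 22 → [10, 11, 12, 13, 17, 19, 25, 35]
Eight tails, so the longest strictly increasing subsequence has length 8 (e.g. 10, 11, 13, 16, 19, 22, 25, 39).

8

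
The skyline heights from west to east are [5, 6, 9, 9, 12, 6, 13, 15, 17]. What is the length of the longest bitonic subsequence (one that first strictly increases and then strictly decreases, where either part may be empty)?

inc[i] = longest strictly increasing subsequence ending at i; dec[i] = longest strictly decreasing subsequence starting at i:
i:      1  2  3  4  5  6  7  8  9
a[i]:   5  6  9  9 12  6 13 15 17
inc:    1  2  3  3  4  2  5  6  7
dec:    1  1  2  2  2  1  1  1  1
Best peak at i=9 (value 17): inc=7, dec=1, length 7+1−1 = 7.

7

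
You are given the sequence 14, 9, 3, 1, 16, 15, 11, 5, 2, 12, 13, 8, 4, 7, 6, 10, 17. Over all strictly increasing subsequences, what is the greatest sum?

62

Let S[i] be the best sum of a strictly increasing subsequence ending at i:
i:      1  2  3  4  5  6  7  8  9 10 11 12 13 14 15 16 17
a[i]:  14  9  3  1 16 15 11  5  2 12 13  8  4  7  6 10 17
S:     14  9  3  1 30 29 20  8  3 32 45 16  7 15 14 26 62
Maximum is 62 (e.g. 9 + 11 + 12 + 13 + 17).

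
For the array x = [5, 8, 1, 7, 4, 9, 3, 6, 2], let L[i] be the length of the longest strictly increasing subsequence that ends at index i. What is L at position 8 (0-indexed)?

dp[i] = 1 + max{dp[j] : j<i, x[j]<x[i]} (or 1 if no such j):
i:     0 1 2 3 4 5 6 7 8
x[i]:  5 8 1 7 4 9 3 6 2
dp:    1 2 1 2 2 3 2 3 2
At index 8 the value is 2.

2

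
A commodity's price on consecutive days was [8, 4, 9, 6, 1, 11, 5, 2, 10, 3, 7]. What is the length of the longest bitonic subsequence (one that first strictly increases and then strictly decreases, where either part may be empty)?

inc[i] = longest strictly increasing subsequence ending at i; dec[i] = longest strictly decreasing subsequence starting at i:
i:      1  2  3  4  5  6  7  8  9 10 11
a[i]:   8  4  9  6  1 11  5  2 10  3  7
inc:    1  1  2  2  1  3  2  2  3  3  4
dec:    4  2  4  3  1  3  2  1  2  1  1
Best peak at i=3 (value 9): inc=2, dec=4, length 2+4−1 = 5.

5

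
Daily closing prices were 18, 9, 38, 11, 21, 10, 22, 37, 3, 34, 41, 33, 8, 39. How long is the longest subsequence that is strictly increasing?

6

Let dp[i] be the length of the longest such subsequence ending at index i:
i:      1  2  3  4  5  6  7  8  9 10 11 12 13 14
a[i]:  18  9 38 11 21 10 22 37  3 34 41 33  8 39
dp:     1  1  2  2  3  2  4  5  1  5  6  5  2  6
Maximum dp value is 6.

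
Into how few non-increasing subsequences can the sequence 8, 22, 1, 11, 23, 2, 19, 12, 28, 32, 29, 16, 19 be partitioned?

The minimum number of non-increasing subsequences covering a sequence equals the length of its longest strictly increasing subsequence.
LIS length is 5 (e.g. 8, 22, 23, 28, 32), so 5 piles are needed.

5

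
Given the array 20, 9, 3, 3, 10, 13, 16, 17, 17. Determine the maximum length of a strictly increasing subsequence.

5

Let dp[i] be the length of the longest such subsequence ending at index i:
i:      1  2  3  4  5  6  7  8  9
a[i]:  20  9  3  3 10 13 16 17 17
dp:     1  1  1  1  2  3  4  5  5
Maximum dp value is 5.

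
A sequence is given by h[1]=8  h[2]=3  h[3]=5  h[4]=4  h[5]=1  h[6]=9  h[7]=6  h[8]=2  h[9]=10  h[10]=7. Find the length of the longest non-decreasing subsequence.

4

Track the smallest tail for each achievable length (allowing ties):
8 → extends → [8]
3 → replaces 8 → [3]
5 → extends → [3, 5]
4 → replaces 5 → [3, 4]
1 → replaces 3 → [1, 4]
9 → extends → [1, 4, 9]
6 → replaces 9 → [1, 4, 6]
2 → replaces 4 → [1, 2, 6]
10 → extends → [1, 2, 6, 10]
7 → replaces 10 → [1, 2, 6, 7]
Four tails, so the longest non-decreasing subsequence has length 4 (e.g. 3, 5, 9, 10).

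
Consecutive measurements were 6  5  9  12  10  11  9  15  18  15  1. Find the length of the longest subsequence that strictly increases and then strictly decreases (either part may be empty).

8

inc[i] = longest strictly increasing subsequence ending at i; dec[i] = longest strictly decreasing subsequence starting at i:
i:      1  2  3  4  5  6  7  8  9 10 11
a[i]:   6  5  9 12 10 11  9 15 18 15  1
inc:    1  1  2  3  3  4  2  5  6  5  1
dec:    3  2  2  4  3  3  2  2  3  2  1
Best peak at i=9 (value 18): inc=6, dec=3, length 6+3−1 = 8.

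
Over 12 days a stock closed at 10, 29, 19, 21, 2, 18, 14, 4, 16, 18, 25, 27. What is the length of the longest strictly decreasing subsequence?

5

Let dp[i] be the longest strictly decreasing subsequence ending at i:
i:      1  2  3  4  5  6  7  8  9 10 11 12
a[i]:  10 29 19 21  2 18 14  4 16 18 25 27
dp:     1  1  2  2  3  3  4  5  4  3  2  2
Maximum is 5.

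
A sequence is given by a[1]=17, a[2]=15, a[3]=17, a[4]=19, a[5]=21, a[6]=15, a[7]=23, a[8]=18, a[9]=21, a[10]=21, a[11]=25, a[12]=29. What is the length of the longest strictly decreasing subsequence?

2

Negate each value so 'decreasing' becomes 'increasing', then run patience tails on the negated sequence:
-17 → extends → [-17]
-15 → extends → [-17, -15]
-17 → already a tail → [-17, -15]
-19 → replaces -17 → [-19, -15]
-21 → replaces -19 → [-21, -15]
-15 → already a tail → [-21, -15]
-23 → replaces -21 → [-23, -15]
-18 → replaces -15 → [-23, -18]
-21 → replaces -18 → [-23, -21]
-21 → already a tail → [-23, -21]
-25 → replaces -23 → [-25, -21]
-29 → replaces -25 → [-29, -21]
Two tails, so the longest strictly decreasing subsequence of the original has length 2.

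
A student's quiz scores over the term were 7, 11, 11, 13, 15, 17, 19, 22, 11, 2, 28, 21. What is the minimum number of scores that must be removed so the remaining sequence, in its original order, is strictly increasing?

4

Fewest deletions = n − (longest strictly increasing subsequence).
i:      1  2  3  4  5  6  7  8  9 10 11 12
a[i]:   7 11 11 13 15 17 19 22 11  2 28 21
dp:     1  2  2  3  4  5  6  7  2  1  8  7
max dp = 8, so deletions = 12 − 8 = 4.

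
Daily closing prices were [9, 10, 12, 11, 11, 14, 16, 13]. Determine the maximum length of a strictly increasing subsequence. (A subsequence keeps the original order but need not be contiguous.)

5

Track the smallest tail for each achievable length (strict):
9 → extends → [9]
10 → extends → [9, 10]
12 → extends → [9, 10, 12]
11 → replaces 12 → [9, 10, 11]
11 → already a tail → [9, 10, 11]
14 → extends → [9, 10, 11, 14]
16 → extends → [9, 10, 11, 14, 16]
13 → replaces 14 → [9, 10, 11, 13, 16]
Five tails, so the longest strictly increasing subsequence has length 5 (e.g. 9, 10, 12, 14, 16).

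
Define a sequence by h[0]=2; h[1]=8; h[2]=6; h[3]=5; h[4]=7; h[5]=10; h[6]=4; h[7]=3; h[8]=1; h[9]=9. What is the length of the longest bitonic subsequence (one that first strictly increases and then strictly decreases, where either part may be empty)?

7

inc[i] = longest strictly increasing subsequence ending at i; dec[i] = longest strictly decreasing subsequence starting at i:
i:      0  1  2  3  4  5  6  7  8  9
h[i]:   2  8  6  5  7 10  4  3  1  9
inc:    1  2  2  2  3  4  2  2  1  4
dec:    2  6  5  4  4  4  3  2  1  1
Best peak at i=1 (value 8): inc=2, dec=6, length 2+6−1 = 7.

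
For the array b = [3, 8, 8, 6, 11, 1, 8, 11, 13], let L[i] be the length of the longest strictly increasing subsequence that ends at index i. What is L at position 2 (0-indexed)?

dp[i] = 1 + max{dp[j] : j<i, b[j]<b[i]} (or 1 if no such j):
i:      0  1  2  3  4  5  6  7  8
b[i]:   3  8  8  6 11  1  8 11 13
dp:     1  2  2  2  3  1  3  4  5
At index 2 the value is 2.

2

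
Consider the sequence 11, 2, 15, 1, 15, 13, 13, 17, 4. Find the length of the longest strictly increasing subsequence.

3

Let dp[i] be the length of the longest such subsequence ending at index i:
i:      1  2  3  4  5  6  7  8  9
a[i]:  11  2 15  1 15 13 13 17  4
dp:     1  1  2  1  2  2  2  3  2
Maximum dp value is 3.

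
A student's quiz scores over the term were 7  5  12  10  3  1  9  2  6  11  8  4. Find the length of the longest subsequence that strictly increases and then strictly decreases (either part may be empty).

inc[i] = longest strictly increasing subsequence ending at i; dec[i] = longest strictly decreasing subsequence starting at i:
i:      1  2  3  4  5  6  7  8  9 10 11 12
a[i]:   7  5 12 10  3  1  9  2  6 11  8  4
inc:    1  1  2  2  1  1  2  2  3  4  4  3
dec:    4  3  5  4  2  1  3  1  2  3  2  1
Best peak at i=3 (value 12): inc=2, dec=5, length 2+5−1 = 6.

6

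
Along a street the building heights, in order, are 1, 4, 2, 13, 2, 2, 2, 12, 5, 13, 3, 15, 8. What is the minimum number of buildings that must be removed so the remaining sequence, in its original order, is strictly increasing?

Fewest deletions = n − (longest strictly increasing subsequence).
Patience tails:
1 → extends → [1]
4 → extends → [1, 4]
2 → replaces 4 → [1, 2]
13 → extends → [1, 2, 13]
2 → already a tail → [1, 2, 13]
2 → already a tail → [1, 2, 13]
2 → already a tail → [1, 2, 13]
12 → replaces 13 → [1, 2, 12]
5 → replaces 12 → [1, 2, 5]
13 → extends → [1, 2, 5, 13]
3 → replaces 5 → [1, 2, 3, 13]
15 → extends → [1, 2, 3, 13, 15]
8 → replaces 13 → [1, 2, 3, 8, 15]
Longest strictly increasing subsequence has length 5, so deletions = 13 − 5 = 8.

8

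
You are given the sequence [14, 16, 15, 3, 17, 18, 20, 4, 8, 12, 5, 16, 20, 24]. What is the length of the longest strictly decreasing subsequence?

Negate each value so 'decreasing' becomes 'increasing', then run patience tails on the negated sequence:
-14 → extends → [-14]
-16 → replaces -14 → [-16]
-15 → extends → [-16, -15]
-3 → extends → [-16, -15, -3]
-17 → replaces -16 → [-17, -15, -3]
-18 → replaces -17 → [-18, -15, -3]
-20 → replaces -18 → [-20, -15, -3]
-4 → replaces -3 → [-20, -15, -4]
-8 → replaces -4 → [-20, -15, -8]
-12 → replaces -8 → [-20, -15, -12]
-5 → extends → [-20, -15, -12, -5]
-16 → replaces -15 → [-20, -16, -12, -5]
-20 → already a tail → [-20, -16, -12, -5]
-24 → replaces -20 → [-24, -16, -12, -5]
Four tails, so the longest strictly decreasing subsequence of the original has length 4.

4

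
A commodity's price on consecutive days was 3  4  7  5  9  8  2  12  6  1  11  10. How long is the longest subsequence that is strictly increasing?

5

Let dp[i] be the length of the longest such subsequence ending at index i:
i:      1  2  3  4  5  6  7  8  9 10 11 12
a[i]:   3  4  7  5  9  8  2 12  6  1 11 10
dp:     1  2  3  3  4  4  1  5  4  1  5  5
Maximum dp value is 5.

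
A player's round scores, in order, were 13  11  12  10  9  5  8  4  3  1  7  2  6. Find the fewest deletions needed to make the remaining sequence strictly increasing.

10

Fewest deletions = n − (longest strictly increasing subsequence).
i:      1  2  3  4  5  6  7  8  9 10 11 12 13
a[i]:  13 11 12 10  9  5  8  4  3  1  7  2  6
dp:     1  1  2  1  1  1  2  1  1  1  2  2  3
max dp = 3, so deletions = 13 − 3 = 10.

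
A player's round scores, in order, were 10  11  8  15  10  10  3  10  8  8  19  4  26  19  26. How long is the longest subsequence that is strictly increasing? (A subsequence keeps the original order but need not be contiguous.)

5

Let dp[i] be the length of the longest such subsequence ending at index i:
i:      1  2  3  4  5  6  7  8  9 10 11 12 13 14 15
a[i]:  10 11  8 15 10 10  3 10  8  8 19  4 26 19 26
dp:     1  2  1  3  2  2  1  2  2  2  4  2  5  4  5
Maximum dp value is 5.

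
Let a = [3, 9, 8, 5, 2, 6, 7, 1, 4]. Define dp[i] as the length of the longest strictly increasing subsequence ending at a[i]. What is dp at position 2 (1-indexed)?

2

dp[i] = 1 + max{dp[j] : j<i, a[j]<a[i]} (or 1 if no such j):
i:     1 2 3 4 5 6 7 8 9
a[i]:  3 9 8 5 2 6 7 1 4
dp:    1 2 2 2 1 3 4 1 2
At index 2 the value is 2.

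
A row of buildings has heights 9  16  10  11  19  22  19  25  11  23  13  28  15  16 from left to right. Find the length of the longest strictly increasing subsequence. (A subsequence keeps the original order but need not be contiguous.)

Track the smallest tail for each achievable length (strict):
9 → extends → [9]
16 → extends → [9, 16]
10 → replaces 16 → [9, 10]
11 → extends → [9, 10, 11]
19 → extends → [9, 10, 11, 19]
22 → extends → [9, 10, 11, 19, 22]
19 → already a tail → [9, 10, 11, 19, 22]
25 → extends → [9, 10, 11, 19, 22, 25]
11 → already a tail → [9, 10, 11, 19, 22, 25]
23 → replaces 25 → [9, 10, 11, 19, 22, 23]
13 → replaces 19 → [9, 10, 11, 13, 22, 23]
28 → extends → [9, 10, 11, 13, 22, 23, 28]
15 → replaces 22 → [9, 10, 11, 13, 15, 23, 28]
16 → replaces 23 → [9, 10, 11, 13, 15, 16, 28]
Seven tails, so the longest strictly increasing subsequence has length 7 (e.g. 9, 10, 11, 19, 22, 25, 28).

7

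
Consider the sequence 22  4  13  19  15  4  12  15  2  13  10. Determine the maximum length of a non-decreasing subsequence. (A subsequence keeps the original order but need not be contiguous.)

4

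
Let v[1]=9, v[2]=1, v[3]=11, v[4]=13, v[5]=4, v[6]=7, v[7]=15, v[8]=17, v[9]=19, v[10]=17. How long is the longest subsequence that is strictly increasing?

6

Track the smallest tail for each achievable length (strict):
9 → extends → [9]
1 → replaces 9 → [1]
11 → extends → [1, 11]
13 → extends → [1, 11, 13]
4 → replaces 11 → [1, 4, 13]
7 → replaces 13 → [1, 4, 7]
15 → extends → [1, 4, 7, 15]
17 → extends → [1, 4, 7, 15, 17]
19 → extends → [1, 4, 7, 15, 17, 19]
17 → already a tail → [1, 4, 7, 15, 17, 19]
Six tails, so the longest strictly increasing subsequence has length 6 (e.g. 9, 11, 13, 15, 17, 19).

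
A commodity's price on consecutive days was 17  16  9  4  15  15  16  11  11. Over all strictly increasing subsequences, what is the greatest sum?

40

Let S[i] be the best sum of a strictly increasing subsequence ending at i:
i:      1  2  3  4  5  6  7  8  9
a[i]:  17 16  9  4 15 15 16 11 11
S:     17 16  9  4 24 24 40 20 20
Maximum is 40 (e.g. 9 + 15 + 16).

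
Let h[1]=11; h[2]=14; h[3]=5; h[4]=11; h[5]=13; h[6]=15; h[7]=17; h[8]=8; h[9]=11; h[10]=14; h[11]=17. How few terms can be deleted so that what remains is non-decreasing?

Fewest deletions = n − (longest non-decreasing subsequence).
i:      1  2  3  4  5  6  7  8  9 10 11
h[i]:  11 14  5 11 13 15 17  8 11 14 17
dp:     1  2  1  2  3  4  5  2  3  4  6
max dp = 6, so deletions = 11 − 6 = 5.

5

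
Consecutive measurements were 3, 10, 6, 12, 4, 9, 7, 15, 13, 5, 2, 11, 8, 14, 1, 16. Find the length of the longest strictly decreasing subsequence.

Let dp[i] be the longest strictly decreasing subsequence ending at i:
i:      1  2  3  4  5  6  7  8  9 10 11 12 13 14 15 16
a[i]:   3 10  6 12  4  9  7 15 13  5  2 11  8 14  1 16
dp:     1  1  2  1  3  2  3  1  2  4  5  3  4  2  6  1
Maximum is 6.

6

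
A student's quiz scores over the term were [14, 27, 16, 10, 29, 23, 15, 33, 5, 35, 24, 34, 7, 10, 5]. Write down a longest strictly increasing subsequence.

Patience tails give the LIS length; then backtrack through the dp parents:
14 → extends → [14]
27 → extends → [14, 27]
16 → replaces 27 → [14, 16]
10 → replaces 14 → [10, 16]
29 → extends → [10, 16, 29]
23 → replaces 29 → [10, 16, 23]
15 → replaces 16 → [10, 15, 23]
33 → extends → [10, 15, 23, 33]
5 → replaces 10 → [5, 15, 23, 33]
35 → extends → [5, 15, 23, 33, 35]
24 → replaces 33 → [5, 15, 23, 24, 35]
34 → replaces 35 → [5, 15, 23, 24, 34]
7 → replaces 15 → [5, 7, 23, 24, 34]
10 → replaces 23 → [5, 7, 10, 24, 34]
5 → already a tail → [5, 7, 10, 24, 34]
Length 5; one witness is 14, 27, 29, 33, 35.

14, 27, 29, 33, 35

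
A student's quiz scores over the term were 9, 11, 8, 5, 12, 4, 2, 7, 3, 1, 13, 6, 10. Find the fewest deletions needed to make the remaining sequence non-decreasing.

Fewest deletions = n − (longest non-decreasing subsequence).
Patience tails:
9 → extends → [9]
11 → extends → [9, 11]
8 → replaces 9 → [8, 11]
5 → replaces 8 → [5, 11]
12 → extends → [5, 11, 12]
4 → replaces 5 → [4, 11, 12]
2 → replaces 4 → [2, 11, 12]
7 → replaces 11 → [2, 7, 12]
3 → replaces 7 → [2, 3, 12]
1 → replaces 2 → [1, 3, 12]
13 → extends → [1, 3, 12, 13]
6 → replaces 12 → [1, 3, 6, 13]
10 → replaces 13 → [1, 3, 6, 10]
Longest non-decreasing subsequence has length 4, so deletions = 13 − 4 = 9.

9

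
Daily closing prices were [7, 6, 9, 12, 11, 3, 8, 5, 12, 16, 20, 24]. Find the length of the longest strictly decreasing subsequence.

Negate each value so 'decreasing' becomes 'increasing', then run patience tails on the negated sequence:
-7 → extends → [-7]
-6 → extends → [-7, -6]
-9 → replaces -7 → [-9, -6]
-12 → replaces -9 → [-12, -6]
-11 → replaces -6 → [-12, -11]
-3 → extends → [-12, -11, -3]
-8 → replaces -3 → [-12, -11, -8]
-5 → extends → [-12, -11, -8, -5]
-12 → already a tail → [-12, -11, -8, -5]
-16 → replaces -12 → [-16, -11, -8, -5]
-20 → replaces -16 → [-20, -11, -8, -5]
-24 → replaces -20 → [-24, -11, -8, -5]
Four tails, so the longest strictly decreasing subsequence of the original has length 4.

4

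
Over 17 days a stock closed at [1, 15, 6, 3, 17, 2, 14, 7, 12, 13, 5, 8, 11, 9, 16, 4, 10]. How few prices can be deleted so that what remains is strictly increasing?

11

Fewest deletions = n − (longest strictly increasing subsequence).
i:      1  2  3  4  5  6  7  8  9 10 11 12 13 14 15 16 17
a[i]:   1 15  6  3 17  2 14  7 12 13  5  8 11  9 16  4 10
dp:     1  2  2  2  3  2  3  3  4  5  3  4  5  5  6  3  6
max dp = 6, so deletions = 17 − 6 = 11.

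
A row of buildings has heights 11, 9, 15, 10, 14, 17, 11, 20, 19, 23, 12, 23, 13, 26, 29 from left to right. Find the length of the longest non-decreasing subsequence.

9

Track the smallest tail for each achievable length (allowing ties):
11 → extends → [11]
9 → replaces 11 → [9]
15 → extends → [9, 15]
10 → replaces 15 → [9, 10]
14 → extends → [9, 10, 14]
17 → extends → [9, 10, 14, 17]
11 → replaces 14 → [9, 10, 11, 17]
20 → extends → [9, 10, 11, 17, 20]
19 → replaces 20 → [9, 10, 11, 17, 19]
23 → extends → [9, 10, 11, 17, 19, 23]
12 → replaces 17 → [9, 10, 11, 12, 19, 23]
23 → extends → [9, 10, 11, 12, 19, 23, 23]
13 → replaces 19 → [9, 10, 11, 12, 13, 23, 23]
26 → extends → [9, 10, 11, 12, 13, 23, 23, 26]
29 → extends → [9, 10, 11, 12, 13, 23, 23, 26, 29]
Nine tails, so the longest non-decreasing subsequence has length 9 (e.g. 9, 10, 14, 17, 20, 23, 23, 26, 29).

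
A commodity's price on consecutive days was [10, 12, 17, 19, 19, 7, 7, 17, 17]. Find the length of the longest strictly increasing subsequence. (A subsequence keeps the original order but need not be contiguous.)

4

Let dp[i] be the length of the longest such subsequence ending at index i:
i:      1  2  3  4  5  6  7  8  9
a[i]:  10 12 17 19 19  7  7 17 17
dp:     1  2  3  4  4  1  1  3  3
Maximum dp value is 4.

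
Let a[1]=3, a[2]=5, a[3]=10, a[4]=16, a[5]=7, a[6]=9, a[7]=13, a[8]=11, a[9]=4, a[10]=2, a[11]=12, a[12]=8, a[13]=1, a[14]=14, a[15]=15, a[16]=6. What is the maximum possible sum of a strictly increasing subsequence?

76

Let S[i] be the best sum of a strictly increasing subsequence ending at i:
i:      1  2  3  4  5  6  7  8  9 10 11 12 13 14 15 16
a[i]:   3  5 10 16  7  9 13 11  4  2 12  8  1 14 15  6
S:      3  8 18 34 15 24 37 35  7  2 47 23  1 61 76 14
Maximum is 76 (e.g. 3 + 5 + 7 + 9 + 11 + 12 + 14 + 15).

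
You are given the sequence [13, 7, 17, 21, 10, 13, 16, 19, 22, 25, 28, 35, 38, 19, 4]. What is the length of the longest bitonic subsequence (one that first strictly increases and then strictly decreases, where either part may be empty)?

inc[i] = longest strictly increasing subsequence ending at i; dec[i] = longest strictly decreasing subsequence starting at i:
i:      1  2  3  4  5  6  7  8  9 10 11 12 13 14 15
a[i]:  13  7 17 21 10 13 16 19 22 25 28 35 38 19  4
inc:    1  1  2  3  2  3  4  5  6  7  8  9 10  5  1
dec:    3  2  3  3  2  2  2  2  3  3  3  3  3  2  1
Best peak at i=13 (value 38): inc=10, dec=3, length 10+3−1 = 12.

12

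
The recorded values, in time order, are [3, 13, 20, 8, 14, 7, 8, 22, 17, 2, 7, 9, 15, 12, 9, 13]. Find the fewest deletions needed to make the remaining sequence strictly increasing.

Fewest deletions = n − (longest strictly increasing subsequence).
i:      1  2  3  4  5  6  7  8  9 10 11 12 13 14 15 16
a[i]:   3 13 20  8 14  7  8 22 17  2  7  9 15 12  9 13
dp:     1  2  3  2  3  2  3  4  4  1  2  4  5  5  4  6
max dp = 6, so deletions = 16 − 6 = 10.

10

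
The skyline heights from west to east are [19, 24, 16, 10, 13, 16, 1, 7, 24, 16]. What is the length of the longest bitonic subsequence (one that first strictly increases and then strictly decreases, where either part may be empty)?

5

inc[i] = longest strictly increasing subsequence ending at i; dec[i] = longest strictly decreasing subsequence starting at i:
i:      1  2  3  4  5  6  7  8  9 10
a[i]:  19 24 16 10 13 16  1  7 24 16
inc:    1  2  1  1  2  3  1  2  4  3
dec:    4  4  3  2  2  2  1  1  2  1
Best peak at i=2 (value 24): inc=2, dec=4, length 2+4−1 = 5.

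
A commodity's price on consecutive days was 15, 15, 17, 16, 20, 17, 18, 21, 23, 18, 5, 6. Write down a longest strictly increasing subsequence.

15, 16, 17, 18, 21, 23

Patience tails give the LIS length; then backtrack through the dp parents:
15 → extends → [15]
15 → already a tail → [15]
17 → extends → [15, 17]
16 → replaces 17 → [15, 16]
20 → extends → [15, 16, 20]
17 → replaces 20 → [15, 16, 17]
18 → extends → [15, 16, 17, 18]
21 → extends → [15, 16, 17, 18, 21]
23 → extends → [15, 16, 17, 18, 21, 23]
18 → already a tail → [15, 16, 17, 18, 21, 23]
5 → replaces 15 → [5, 16, 17, 18, 21, 23]
6 → replaces 16 → [5, 6, 17, 18, 21, 23]
Length 6; one witness is 15, 16, 17, 18, 21, 23.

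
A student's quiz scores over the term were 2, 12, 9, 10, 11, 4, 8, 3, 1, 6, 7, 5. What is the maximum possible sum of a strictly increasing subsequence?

Let S[i] be the best sum of a strictly increasing subsequence ending at i:
i:      1  2  3  4  5  6  7  8  9 10 11 12
a[i]:   2 12  9 10 11  4  8  3  1  6  7  5
S:      2 14 11 21 32  6 14  5  1 12 19 11
Maximum is 32 (e.g. 2 + 9 + 10 + 11).

32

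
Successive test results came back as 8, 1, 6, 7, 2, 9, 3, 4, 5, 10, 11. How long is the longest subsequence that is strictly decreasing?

3

Negate each value so 'decreasing' becomes 'increasing', then run patience tails on the negated sequence:
-8 → extends → [-8]
-1 → extends → [-8, -1]
-6 → replaces -1 → [-8, -6]
-7 → replaces -6 → [-8, -7]
-2 → extends → [-8, -7, -2]
-9 → replaces -8 → [-9, -7, -2]
-3 → replaces -2 → [-9, -7, -3]
-4 → replaces -3 → [-9, -7, -4]
-5 → replaces -4 → [-9, -7, -5]
-10 → replaces -9 → [-10, -7, -5]
-11 → replaces -10 → [-11, -7, -5]
Three tails, so the longest strictly decreasing subsequence of the original has length 3.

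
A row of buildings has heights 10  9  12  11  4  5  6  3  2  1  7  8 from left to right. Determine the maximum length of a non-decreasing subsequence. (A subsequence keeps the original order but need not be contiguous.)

Let dp[i] be the length of the longest such subsequence ending at index i:
i:      1  2  3  4  5  6  7  8  9 10 11 12
a[i]:  10  9 12 11  4  5  6  3  2  1  7  8
dp:     1  1  2  2  1  2  3  1  1  1  4  5
Maximum dp value is 5.

5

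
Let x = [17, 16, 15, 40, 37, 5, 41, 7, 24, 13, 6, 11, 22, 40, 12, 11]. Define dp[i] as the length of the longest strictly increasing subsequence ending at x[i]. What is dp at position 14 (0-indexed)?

4

dp[i] = 1 + max{dp[j] : j<i, x[j]<x[i]} (or 1 if no such j):
i:      0  1  2  3  4  5  6  7  8  9 10 11 12 13 14 15
x[i]:  17 16 15 40 37  5 41  7 24 13  6 11 22 40 12 11
dp:     1  1  1  2  2  1  3  2  3  3  2  3  4  5  4  3
At index 14 the value is 4.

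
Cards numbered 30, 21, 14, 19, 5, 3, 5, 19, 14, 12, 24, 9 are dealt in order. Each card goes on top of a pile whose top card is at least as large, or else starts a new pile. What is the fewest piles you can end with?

Place each on the leftmost legal pile:
30 → new pile 1 (tops now [30])
21 → pile 1 (tops now [21])
14 → pile 1 (tops now [14])
19 → new pile 2 (tops now [14, 19])
5 → pile 1 (tops now [5, 19])
3 → pile 1 (tops now [3, 19])
5 → pile 2 (tops now [3, 5])
19 → new pile 3 (tops now [3, 5, 19])
14 → pile 3 (tops now [3, 5, 14])
12 → pile 3 (tops now [3, 5, 12])
24 → new pile 4 (tops now [3, 5, 12, 24])
9 → pile 3 (tops now [3, 5, 9, 24])
Four piles.

4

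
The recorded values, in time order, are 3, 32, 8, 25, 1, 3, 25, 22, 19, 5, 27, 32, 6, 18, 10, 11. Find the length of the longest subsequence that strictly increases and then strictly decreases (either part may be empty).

7

inc[i] = longest strictly increasing subsequence ending at i; dec[i] = longest strictly decreasing subsequence starting at i:
i:      1  2  3  4  5  6  7  8  9 10 11 12 13 14 15 16
a[i]:   3 32  8 25  1  3 25 22 19  5 27 32  6 18 10 11
inc:    1  2  2  3  1  2  3  3  3  3  4  5  4  5  5  6
dec:    2  6  2  5  1  1  5  4  3  1  3  3  1  2  1  1
Best peak at i=2 (value 32): inc=2, dec=6, length 2+6−1 = 7.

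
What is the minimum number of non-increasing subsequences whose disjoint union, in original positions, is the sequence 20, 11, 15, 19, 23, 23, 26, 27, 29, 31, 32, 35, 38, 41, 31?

Place each on the leftmost legal pile:
20 → new pile 1 (tops now [20])
11 → pile 1 (tops now [11])
15 → new pile 2 (tops now [11, 15])
19 → new pile 3 (tops now [11, 15, 19])
23 → new pile 4 (tops now [11, 15, 19, 23])
23 → pile 4 (tops now [11, 15, 19, 23])
26 → new pile 5 (tops now [11, 15, 19, 23, 26])
27 → new pile 6 (tops now [11, 15, 19, 23, 26, 27])
29 → new pile 7 (tops now [11, 15, 19, 23, 26, 27, 29])
31 → new pile 8 (tops now [11, 15, 19, 23, 26, 27, 29, 31])
32 → new pile 9 (tops now [11, 15, 19, 23, 26, 27, 29, 31, 32])
35 → new pile 10 (tops now [11, 15, 19, 23, 26, 27, 29, 31, 32, 35])
38 → new pile 11 (tops now [11, 15, 19, 23, 26, 27, 29, 31, 32, 35, 38])
41 → new pile 12 (tops now [11, 15, 19, 23, 26, 27, 29, 31, 32, 35, 38, 41])
31 → pile 8 (tops now [11, 15, 19, 23, 26, 27, 29, 31, 32, 35, 38, 41])
Twelve piles.

12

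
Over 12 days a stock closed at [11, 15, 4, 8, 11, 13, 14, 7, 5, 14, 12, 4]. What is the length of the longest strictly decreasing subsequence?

5

Let dp[i] be the longest strictly decreasing subsequence ending at i:
i:      1  2  3  4  5  6  7  8  9 10 11 12
a[i]:  11 15  4  8 11 13 14  7  5 14 12  4
dp:     1  1  2  2  2  2  2  3  4  2  3  5
Maximum is 5.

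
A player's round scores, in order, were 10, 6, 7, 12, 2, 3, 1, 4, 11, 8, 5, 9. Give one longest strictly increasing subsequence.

Patience tails give the LIS length; then backtrack through the dp parents:
10 → extends → [10]
6 → replaces 10 → [6]
7 → extends → [6, 7]
12 → extends → [6, 7, 12]
2 → replaces 6 → [2, 7, 12]
3 → replaces 7 → [2, 3, 12]
1 → replaces 2 → [1, 3, 12]
4 → replaces 12 → [1, 3, 4]
11 → extends → [1, 3, 4, 11]
8 → replaces 11 → [1, 3, 4, 8]
5 → replaces 8 → [1, 3, 4, 5]
9 → extends → [1, 3, 4, 5, 9]
Length 5; one witness is 2, 3, 4, 8, 9.

2, 3, 4, 8, 9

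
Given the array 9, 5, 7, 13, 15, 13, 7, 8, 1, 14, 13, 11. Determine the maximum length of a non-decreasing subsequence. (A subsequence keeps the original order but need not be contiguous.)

Let dp[i] be the length of the longest such subsequence ending at index i:
i:      1  2  3  4  5  6  7  8  9 10 11 12
a[i]:   9  5  7 13 15 13  7  8  1 14 13 11
dp:     1  1  2  3  4  4  3  4  1  5  5  5
Maximum dp value is 5.

5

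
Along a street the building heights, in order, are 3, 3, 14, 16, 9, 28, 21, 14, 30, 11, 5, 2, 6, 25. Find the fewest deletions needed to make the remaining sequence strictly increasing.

9

Fewest deletions = n − (longest strictly increasing subsequence).
Patience tails:
3 → extends → [3]
3 → already a tail → [3]
14 → extends → [3, 14]
16 → extends → [3, 14, 16]
9 → replaces 14 → [3, 9, 16]
28 → extends → [3, 9, 16, 28]
21 → replaces 28 → [3, 9, 16, 21]
14 → replaces 16 → [3, 9, 14, 21]
30 → extends → [3, 9, 14, 21, 30]
11 → replaces 14 → [3, 9, 11, 21, 30]
5 → replaces 9 → [3, 5, 11, 21, 30]
2 → replaces 3 → [2, 5, 11, 21, 30]
6 → replaces 11 → [2, 5, 6, 21, 30]
25 → replaces 30 → [2, 5, 6, 21, 25]
Longest strictly increasing subsequence has length 5, so deletions = 14 − 5 = 9.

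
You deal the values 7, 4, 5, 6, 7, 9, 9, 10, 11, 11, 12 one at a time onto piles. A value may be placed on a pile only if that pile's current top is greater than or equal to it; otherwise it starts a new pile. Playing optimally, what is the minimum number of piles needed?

Place each on the leftmost legal pile:
7 → new pile 1 (tops now [7])
4 → pile 1 (tops now [4])
5 → new pile 2 (tops now [4, 5])
6 → new pile 3 (tops now [4, 5, 6])
7 → new pile 4 (tops now [4, 5, 6, 7])
9 → new pile 5 (tops now [4, 5, 6, 7, 9])
9 → pile 5 (tops now [4, 5, 6, 7, 9])
10 → new pile 6 (tops now [4, 5, 6, 7, 9, 10])
11 → new pile 7 (tops now [4, 5, 6, 7, 9, 10, 11])
11 → pile 7 (tops now [4, 5, 6, 7, 9, 10, 11])
12 → new pile 8 (tops now [4, 5, 6, 7, 9, 10, 11, 12])
Eight piles.

8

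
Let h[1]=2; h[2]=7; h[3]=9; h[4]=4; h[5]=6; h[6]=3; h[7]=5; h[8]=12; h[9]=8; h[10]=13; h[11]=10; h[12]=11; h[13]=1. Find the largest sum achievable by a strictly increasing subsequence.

Let S[i] be the best sum of a strictly increasing subsequence ending at i:
i:      1  2  3  4  5  6  7  8  9 10 11 12 13
h[i]:   2  7  9  4  6  3  5 12  8 13 10 11  1
S:      2  9 18  6 12  5 11 30 20 43 30 41  1
Maximum is 43 (e.g. 2 + 7 + 9 + 12 + 13).

43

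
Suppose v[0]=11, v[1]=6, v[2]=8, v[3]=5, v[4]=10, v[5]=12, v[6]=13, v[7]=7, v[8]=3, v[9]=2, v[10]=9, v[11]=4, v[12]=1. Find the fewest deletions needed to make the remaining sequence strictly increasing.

8

Fewest deletions = n − (longest strictly increasing subsequence).
i:      0  1  2  3  4  5  6  7  8  9 10 11 12
v[i]:  11  6  8  5 10 12 13  7  3  2  9  4  1
dp:     1  1  2  1  3  4  5  2  1  1  3  2  1
max dp = 5, so deletions = 13 − 5 = 8.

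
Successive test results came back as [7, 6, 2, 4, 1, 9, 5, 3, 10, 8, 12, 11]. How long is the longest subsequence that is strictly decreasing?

4

Negate each value so 'decreasing' becomes 'increasing', then run patience tails on the negated sequence:
-7 → extends → [-7]
-6 → extends → [-7, -6]
-2 → extends → [-7, -6, -2]
-4 → replaces -2 → [-7, -6, -4]
-1 → extends → [-7, -6, -4, -1]
-9 → replaces -7 → [-9, -6, -4, -1]
-5 → replaces -4 → [-9, -6, -5, -1]
-3 → replaces -1 → [-9, -6, -5, -3]
-10 → replaces -9 → [-10, -6, -5, -3]
-8 → replaces -6 → [-10, -8, -5, -3]
-12 → replaces -10 → [-12, -8, -5, -3]
-11 → replaces -8 → [-12, -11, -5, -3]
Four tails, so the longest strictly decreasing subsequence of the original has length 4.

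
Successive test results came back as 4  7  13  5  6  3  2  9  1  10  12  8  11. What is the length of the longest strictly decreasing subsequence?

5

Negate each value so 'decreasing' becomes 'increasing', then run patience tails on the negated sequence:
-4 → extends → [-4]
-7 → replaces -4 → [-7]
-13 → replaces -7 → [-13]
-5 → extends → [-13, -5]
-6 → replaces -5 → [-13, -6]
-3 → extends → [-13, -6, -3]
-2 → extends → [-13, -6, -3, -2]
-9 → replaces -6 → [-13, -9, -3, -2]
-1 → extends → [-13, -9, -3, -2, -1]
-10 → replaces -9 → [-13, -10, -3, -2, -1]
-12 → replaces -10 → [-13, -12, -3, -2, -1]
-8 → replaces -3 → [-13, -12, -8, -2, -1]
-11 → replaces -8 → [-13, -12, -11, -2, -1]
Five tails, so the longest strictly decreasing subsequence of the original has length 5.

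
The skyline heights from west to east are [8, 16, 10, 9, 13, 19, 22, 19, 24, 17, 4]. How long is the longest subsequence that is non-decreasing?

Track the smallest tail for each achievable length (allowing ties):
8 → extends → [8]
16 → extends → [8, 16]
10 → replaces 16 → [8, 10]
9 → replaces 10 → [8, 9]
13 → extends → [8, 9, 13]
19 → extends → [8, 9, 13, 19]
22 → extends → [8, 9, 13, 19, 22]
19 → replaces 22 → [8, 9, 13, 19, 19]
24 → extends → [8, 9, 13, 19, 19, 24]
17 → replaces 19 → [8, 9, 13, 17, 19, 24]
4 → replaces 8 → [4, 9, 13, 17, 19, 24]
Six tails, so the longest non-decreasing subsequence has length 6 (e.g. 8, 10, 13, 19, 22, 24).

6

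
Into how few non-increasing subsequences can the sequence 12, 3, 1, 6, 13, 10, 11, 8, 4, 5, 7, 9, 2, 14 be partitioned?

6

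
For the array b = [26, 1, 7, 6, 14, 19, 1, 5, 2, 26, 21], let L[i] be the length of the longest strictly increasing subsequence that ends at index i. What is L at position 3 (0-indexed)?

2

dp[i] = 1 + max{dp[j] : j<i, b[j]<b[i]} (or 1 if no such j):
i:      0  1  2  3  4  5  6  7  8  9 10
b[i]:  26  1  7  6 14 19  1  5  2 26 21
dp:     1  1  2  2  3  4  1  2  2  5  5
At index 3 the value is 2.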